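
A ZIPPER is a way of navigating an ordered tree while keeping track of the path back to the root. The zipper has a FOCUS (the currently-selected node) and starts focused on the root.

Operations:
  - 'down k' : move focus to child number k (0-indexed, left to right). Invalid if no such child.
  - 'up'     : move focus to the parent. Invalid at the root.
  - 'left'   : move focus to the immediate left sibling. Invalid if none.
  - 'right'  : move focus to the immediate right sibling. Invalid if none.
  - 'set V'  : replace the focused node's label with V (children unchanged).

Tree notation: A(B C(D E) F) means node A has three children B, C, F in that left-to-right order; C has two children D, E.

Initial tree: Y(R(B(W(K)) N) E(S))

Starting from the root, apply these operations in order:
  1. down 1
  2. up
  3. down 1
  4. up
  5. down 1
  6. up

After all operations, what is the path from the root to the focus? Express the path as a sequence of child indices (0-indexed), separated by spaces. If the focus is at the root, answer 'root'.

Step 1 (down 1): focus=E path=1 depth=1 children=['S'] left=['R'] right=[] parent=Y
Step 2 (up): focus=Y path=root depth=0 children=['R', 'E'] (at root)
Step 3 (down 1): focus=E path=1 depth=1 children=['S'] left=['R'] right=[] parent=Y
Step 4 (up): focus=Y path=root depth=0 children=['R', 'E'] (at root)
Step 5 (down 1): focus=E path=1 depth=1 children=['S'] left=['R'] right=[] parent=Y
Step 6 (up): focus=Y path=root depth=0 children=['R', 'E'] (at root)

Answer: root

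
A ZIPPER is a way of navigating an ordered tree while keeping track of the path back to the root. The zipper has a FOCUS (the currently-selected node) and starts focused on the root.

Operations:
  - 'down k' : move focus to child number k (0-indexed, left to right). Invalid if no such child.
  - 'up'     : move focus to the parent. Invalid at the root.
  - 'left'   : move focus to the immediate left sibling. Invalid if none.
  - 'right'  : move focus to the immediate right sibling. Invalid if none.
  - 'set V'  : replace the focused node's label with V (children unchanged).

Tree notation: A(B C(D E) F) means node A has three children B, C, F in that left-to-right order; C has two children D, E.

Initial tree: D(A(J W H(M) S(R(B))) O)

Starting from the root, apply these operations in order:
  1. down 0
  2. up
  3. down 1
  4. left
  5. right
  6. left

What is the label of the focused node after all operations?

Step 1 (down 0): focus=A path=0 depth=1 children=['J', 'W', 'H', 'S'] left=[] right=['O'] parent=D
Step 2 (up): focus=D path=root depth=0 children=['A', 'O'] (at root)
Step 3 (down 1): focus=O path=1 depth=1 children=[] left=['A'] right=[] parent=D
Step 4 (left): focus=A path=0 depth=1 children=['J', 'W', 'H', 'S'] left=[] right=['O'] parent=D
Step 5 (right): focus=O path=1 depth=1 children=[] left=['A'] right=[] parent=D
Step 6 (left): focus=A path=0 depth=1 children=['J', 'W', 'H', 'S'] left=[] right=['O'] parent=D

Answer: A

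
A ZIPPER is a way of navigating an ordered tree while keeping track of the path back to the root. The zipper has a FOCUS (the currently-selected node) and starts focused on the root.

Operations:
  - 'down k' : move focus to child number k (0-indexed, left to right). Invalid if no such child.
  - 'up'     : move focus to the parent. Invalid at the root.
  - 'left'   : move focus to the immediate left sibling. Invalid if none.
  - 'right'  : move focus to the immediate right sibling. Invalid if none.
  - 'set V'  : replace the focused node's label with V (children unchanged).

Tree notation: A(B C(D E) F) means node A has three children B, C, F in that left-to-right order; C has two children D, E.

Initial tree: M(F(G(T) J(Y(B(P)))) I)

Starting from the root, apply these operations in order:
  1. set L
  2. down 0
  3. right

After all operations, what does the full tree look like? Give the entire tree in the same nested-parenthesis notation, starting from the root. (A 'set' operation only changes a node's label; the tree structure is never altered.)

Step 1 (set L): focus=L path=root depth=0 children=['F', 'I'] (at root)
Step 2 (down 0): focus=F path=0 depth=1 children=['G', 'J'] left=[] right=['I'] parent=L
Step 3 (right): focus=I path=1 depth=1 children=[] left=['F'] right=[] parent=L

Answer: L(F(G(T) J(Y(B(P)))) I)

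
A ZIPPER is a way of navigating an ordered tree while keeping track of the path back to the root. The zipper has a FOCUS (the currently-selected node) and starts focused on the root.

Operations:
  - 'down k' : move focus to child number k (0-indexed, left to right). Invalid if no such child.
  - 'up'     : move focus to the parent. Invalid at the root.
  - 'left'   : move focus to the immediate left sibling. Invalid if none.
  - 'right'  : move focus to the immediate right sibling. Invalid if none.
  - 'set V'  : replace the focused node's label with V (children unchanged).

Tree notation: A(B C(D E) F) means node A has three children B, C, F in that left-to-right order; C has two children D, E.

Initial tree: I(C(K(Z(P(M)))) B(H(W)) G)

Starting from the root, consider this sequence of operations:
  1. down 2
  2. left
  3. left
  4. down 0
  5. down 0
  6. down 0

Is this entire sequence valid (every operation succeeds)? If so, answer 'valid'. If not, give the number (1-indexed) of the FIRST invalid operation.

Answer: valid

Derivation:
Step 1 (down 2): focus=G path=2 depth=1 children=[] left=['C', 'B'] right=[] parent=I
Step 2 (left): focus=B path=1 depth=1 children=['H'] left=['C'] right=['G'] parent=I
Step 3 (left): focus=C path=0 depth=1 children=['K'] left=[] right=['B', 'G'] parent=I
Step 4 (down 0): focus=K path=0/0 depth=2 children=['Z'] left=[] right=[] parent=C
Step 5 (down 0): focus=Z path=0/0/0 depth=3 children=['P'] left=[] right=[] parent=K
Step 6 (down 0): focus=P path=0/0/0/0 depth=4 children=['M'] left=[] right=[] parent=Z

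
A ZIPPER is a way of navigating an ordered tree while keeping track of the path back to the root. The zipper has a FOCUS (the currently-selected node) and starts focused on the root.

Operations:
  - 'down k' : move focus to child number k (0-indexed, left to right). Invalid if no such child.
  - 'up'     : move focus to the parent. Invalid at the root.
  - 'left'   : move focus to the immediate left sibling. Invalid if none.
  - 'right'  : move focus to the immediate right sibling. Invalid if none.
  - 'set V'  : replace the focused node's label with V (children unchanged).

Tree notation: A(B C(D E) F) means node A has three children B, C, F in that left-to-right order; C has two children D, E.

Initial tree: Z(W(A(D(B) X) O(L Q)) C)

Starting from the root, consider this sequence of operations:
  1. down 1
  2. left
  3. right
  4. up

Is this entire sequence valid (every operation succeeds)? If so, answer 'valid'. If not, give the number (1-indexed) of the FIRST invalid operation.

Step 1 (down 1): focus=C path=1 depth=1 children=[] left=['W'] right=[] parent=Z
Step 2 (left): focus=W path=0 depth=1 children=['A', 'O'] left=[] right=['C'] parent=Z
Step 3 (right): focus=C path=1 depth=1 children=[] left=['W'] right=[] parent=Z
Step 4 (up): focus=Z path=root depth=0 children=['W', 'C'] (at root)

Answer: valid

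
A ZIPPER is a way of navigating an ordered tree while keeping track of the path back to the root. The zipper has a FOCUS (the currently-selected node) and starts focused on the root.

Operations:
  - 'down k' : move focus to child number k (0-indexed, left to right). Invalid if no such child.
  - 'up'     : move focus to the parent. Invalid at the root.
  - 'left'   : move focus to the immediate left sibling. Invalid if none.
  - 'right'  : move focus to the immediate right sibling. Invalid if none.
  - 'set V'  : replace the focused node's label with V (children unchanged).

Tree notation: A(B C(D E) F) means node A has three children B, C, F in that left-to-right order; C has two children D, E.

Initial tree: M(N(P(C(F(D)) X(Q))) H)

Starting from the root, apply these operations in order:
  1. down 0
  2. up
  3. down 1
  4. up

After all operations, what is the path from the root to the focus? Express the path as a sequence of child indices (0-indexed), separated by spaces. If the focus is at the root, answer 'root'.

Answer: root

Derivation:
Step 1 (down 0): focus=N path=0 depth=1 children=['P'] left=[] right=['H'] parent=M
Step 2 (up): focus=M path=root depth=0 children=['N', 'H'] (at root)
Step 3 (down 1): focus=H path=1 depth=1 children=[] left=['N'] right=[] parent=M
Step 4 (up): focus=M path=root depth=0 children=['N', 'H'] (at root)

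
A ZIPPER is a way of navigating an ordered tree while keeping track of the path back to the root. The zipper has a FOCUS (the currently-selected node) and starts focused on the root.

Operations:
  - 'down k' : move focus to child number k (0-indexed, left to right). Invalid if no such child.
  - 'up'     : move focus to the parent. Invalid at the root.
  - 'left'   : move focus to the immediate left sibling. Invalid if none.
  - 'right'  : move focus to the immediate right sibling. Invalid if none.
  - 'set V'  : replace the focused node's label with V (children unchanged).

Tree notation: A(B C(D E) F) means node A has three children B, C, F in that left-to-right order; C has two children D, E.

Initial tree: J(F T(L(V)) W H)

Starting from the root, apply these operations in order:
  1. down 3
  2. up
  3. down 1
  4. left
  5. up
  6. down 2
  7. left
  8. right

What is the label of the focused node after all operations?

Step 1 (down 3): focus=H path=3 depth=1 children=[] left=['F', 'T', 'W'] right=[] parent=J
Step 2 (up): focus=J path=root depth=0 children=['F', 'T', 'W', 'H'] (at root)
Step 3 (down 1): focus=T path=1 depth=1 children=['L'] left=['F'] right=['W', 'H'] parent=J
Step 4 (left): focus=F path=0 depth=1 children=[] left=[] right=['T', 'W', 'H'] parent=J
Step 5 (up): focus=J path=root depth=0 children=['F', 'T', 'W', 'H'] (at root)
Step 6 (down 2): focus=W path=2 depth=1 children=[] left=['F', 'T'] right=['H'] parent=J
Step 7 (left): focus=T path=1 depth=1 children=['L'] left=['F'] right=['W', 'H'] parent=J
Step 8 (right): focus=W path=2 depth=1 children=[] left=['F', 'T'] right=['H'] parent=J

Answer: W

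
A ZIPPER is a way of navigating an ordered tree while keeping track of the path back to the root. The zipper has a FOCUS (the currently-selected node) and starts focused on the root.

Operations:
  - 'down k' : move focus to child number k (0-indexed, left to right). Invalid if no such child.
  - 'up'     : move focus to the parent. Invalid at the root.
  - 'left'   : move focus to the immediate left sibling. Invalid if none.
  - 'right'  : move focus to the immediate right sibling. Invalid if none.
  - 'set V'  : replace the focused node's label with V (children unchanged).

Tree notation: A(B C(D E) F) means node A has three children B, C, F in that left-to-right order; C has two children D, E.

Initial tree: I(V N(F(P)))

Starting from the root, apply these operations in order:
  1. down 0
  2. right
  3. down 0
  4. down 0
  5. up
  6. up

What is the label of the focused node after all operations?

Answer: N

Derivation:
Step 1 (down 0): focus=V path=0 depth=1 children=[] left=[] right=['N'] parent=I
Step 2 (right): focus=N path=1 depth=1 children=['F'] left=['V'] right=[] parent=I
Step 3 (down 0): focus=F path=1/0 depth=2 children=['P'] left=[] right=[] parent=N
Step 4 (down 0): focus=P path=1/0/0 depth=3 children=[] left=[] right=[] parent=F
Step 5 (up): focus=F path=1/0 depth=2 children=['P'] left=[] right=[] parent=N
Step 6 (up): focus=N path=1 depth=1 children=['F'] left=['V'] right=[] parent=I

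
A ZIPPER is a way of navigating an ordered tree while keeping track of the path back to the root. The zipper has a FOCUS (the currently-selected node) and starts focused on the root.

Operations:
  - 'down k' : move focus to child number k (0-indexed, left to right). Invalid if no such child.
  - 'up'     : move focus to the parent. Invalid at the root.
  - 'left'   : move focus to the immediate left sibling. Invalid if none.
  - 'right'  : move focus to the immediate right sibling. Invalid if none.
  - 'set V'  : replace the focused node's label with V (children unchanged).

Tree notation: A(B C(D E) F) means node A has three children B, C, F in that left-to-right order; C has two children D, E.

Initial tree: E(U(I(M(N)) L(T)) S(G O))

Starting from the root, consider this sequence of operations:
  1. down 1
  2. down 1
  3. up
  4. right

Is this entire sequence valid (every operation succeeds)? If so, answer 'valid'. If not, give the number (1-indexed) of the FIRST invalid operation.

Answer: 4

Derivation:
Step 1 (down 1): focus=S path=1 depth=1 children=['G', 'O'] left=['U'] right=[] parent=E
Step 2 (down 1): focus=O path=1/1 depth=2 children=[] left=['G'] right=[] parent=S
Step 3 (up): focus=S path=1 depth=1 children=['G', 'O'] left=['U'] right=[] parent=E
Step 4 (right): INVALID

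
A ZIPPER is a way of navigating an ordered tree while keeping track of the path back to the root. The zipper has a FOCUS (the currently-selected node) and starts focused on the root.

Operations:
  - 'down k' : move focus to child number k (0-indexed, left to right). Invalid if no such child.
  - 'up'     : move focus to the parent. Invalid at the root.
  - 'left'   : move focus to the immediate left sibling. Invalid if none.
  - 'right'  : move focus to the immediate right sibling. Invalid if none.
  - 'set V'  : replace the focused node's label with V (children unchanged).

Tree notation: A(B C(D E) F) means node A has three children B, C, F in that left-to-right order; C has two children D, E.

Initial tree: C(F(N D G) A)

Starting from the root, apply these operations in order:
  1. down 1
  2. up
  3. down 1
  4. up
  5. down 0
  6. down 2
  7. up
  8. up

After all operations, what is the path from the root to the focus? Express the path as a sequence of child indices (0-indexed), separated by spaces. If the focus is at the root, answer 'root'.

Step 1 (down 1): focus=A path=1 depth=1 children=[] left=['F'] right=[] parent=C
Step 2 (up): focus=C path=root depth=0 children=['F', 'A'] (at root)
Step 3 (down 1): focus=A path=1 depth=1 children=[] left=['F'] right=[] parent=C
Step 4 (up): focus=C path=root depth=0 children=['F', 'A'] (at root)
Step 5 (down 0): focus=F path=0 depth=1 children=['N', 'D', 'G'] left=[] right=['A'] parent=C
Step 6 (down 2): focus=G path=0/2 depth=2 children=[] left=['N', 'D'] right=[] parent=F
Step 7 (up): focus=F path=0 depth=1 children=['N', 'D', 'G'] left=[] right=['A'] parent=C
Step 8 (up): focus=C path=root depth=0 children=['F', 'A'] (at root)

Answer: root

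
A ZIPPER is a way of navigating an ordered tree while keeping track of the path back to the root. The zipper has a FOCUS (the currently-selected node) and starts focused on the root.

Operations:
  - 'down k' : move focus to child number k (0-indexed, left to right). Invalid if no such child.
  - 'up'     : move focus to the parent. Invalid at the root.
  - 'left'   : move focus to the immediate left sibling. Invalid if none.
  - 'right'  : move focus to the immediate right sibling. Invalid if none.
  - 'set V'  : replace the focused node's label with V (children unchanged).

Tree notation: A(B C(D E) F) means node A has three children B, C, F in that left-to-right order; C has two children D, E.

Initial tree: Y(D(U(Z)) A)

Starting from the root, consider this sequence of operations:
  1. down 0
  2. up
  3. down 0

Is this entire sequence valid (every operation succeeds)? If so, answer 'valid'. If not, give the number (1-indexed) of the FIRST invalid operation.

Answer: valid

Derivation:
Step 1 (down 0): focus=D path=0 depth=1 children=['U'] left=[] right=['A'] parent=Y
Step 2 (up): focus=Y path=root depth=0 children=['D', 'A'] (at root)
Step 3 (down 0): focus=D path=0 depth=1 children=['U'] left=[] right=['A'] parent=Y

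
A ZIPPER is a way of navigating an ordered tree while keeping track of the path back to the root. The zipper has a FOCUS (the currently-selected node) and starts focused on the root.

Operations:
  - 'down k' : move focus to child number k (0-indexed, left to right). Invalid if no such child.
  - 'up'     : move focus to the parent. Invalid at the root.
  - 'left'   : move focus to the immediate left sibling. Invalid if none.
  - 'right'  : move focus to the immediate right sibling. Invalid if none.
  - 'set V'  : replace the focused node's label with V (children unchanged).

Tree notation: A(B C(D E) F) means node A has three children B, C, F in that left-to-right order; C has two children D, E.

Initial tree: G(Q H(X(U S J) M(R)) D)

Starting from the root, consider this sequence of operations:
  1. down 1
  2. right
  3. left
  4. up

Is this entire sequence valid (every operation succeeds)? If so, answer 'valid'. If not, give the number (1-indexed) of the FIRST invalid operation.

Answer: valid

Derivation:
Step 1 (down 1): focus=H path=1 depth=1 children=['X', 'M'] left=['Q'] right=['D'] parent=G
Step 2 (right): focus=D path=2 depth=1 children=[] left=['Q', 'H'] right=[] parent=G
Step 3 (left): focus=H path=1 depth=1 children=['X', 'M'] left=['Q'] right=['D'] parent=G
Step 4 (up): focus=G path=root depth=0 children=['Q', 'H', 'D'] (at root)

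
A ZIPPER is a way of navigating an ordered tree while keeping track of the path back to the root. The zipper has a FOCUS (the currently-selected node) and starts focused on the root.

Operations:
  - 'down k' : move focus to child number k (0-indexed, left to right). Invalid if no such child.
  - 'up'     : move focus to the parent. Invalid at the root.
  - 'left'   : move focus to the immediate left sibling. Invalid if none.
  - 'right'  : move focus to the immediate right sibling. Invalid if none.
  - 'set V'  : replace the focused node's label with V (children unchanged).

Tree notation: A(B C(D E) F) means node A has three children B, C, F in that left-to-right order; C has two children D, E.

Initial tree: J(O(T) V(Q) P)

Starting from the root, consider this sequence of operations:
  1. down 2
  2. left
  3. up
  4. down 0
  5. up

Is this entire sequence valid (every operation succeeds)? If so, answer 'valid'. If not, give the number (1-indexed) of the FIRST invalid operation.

Answer: valid

Derivation:
Step 1 (down 2): focus=P path=2 depth=1 children=[] left=['O', 'V'] right=[] parent=J
Step 2 (left): focus=V path=1 depth=1 children=['Q'] left=['O'] right=['P'] parent=J
Step 3 (up): focus=J path=root depth=0 children=['O', 'V', 'P'] (at root)
Step 4 (down 0): focus=O path=0 depth=1 children=['T'] left=[] right=['V', 'P'] parent=J
Step 5 (up): focus=J path=root depth=0 children=['O', 'V', 'P'] (at root)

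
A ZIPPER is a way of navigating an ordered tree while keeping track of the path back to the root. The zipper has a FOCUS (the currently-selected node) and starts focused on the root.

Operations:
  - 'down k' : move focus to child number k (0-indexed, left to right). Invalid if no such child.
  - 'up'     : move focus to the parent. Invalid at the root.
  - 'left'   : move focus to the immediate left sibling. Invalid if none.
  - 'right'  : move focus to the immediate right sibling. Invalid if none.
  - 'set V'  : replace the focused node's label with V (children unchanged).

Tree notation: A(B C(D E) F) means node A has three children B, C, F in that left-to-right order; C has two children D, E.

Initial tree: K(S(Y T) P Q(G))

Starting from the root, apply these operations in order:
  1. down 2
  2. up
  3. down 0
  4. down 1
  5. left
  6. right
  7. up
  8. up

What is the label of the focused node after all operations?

Step 1 (down 2): focus=Q path=2 depth=1 children=['G'] left=['S', 'P'] right=[] parent=K
Step 2 (up): focus=K path=root depth=0 children=['S', 'P', 'Q'] (at root)
Step 3 (down 0): focus=S path=0 depth=1 children=['Y', 'T'] left=[] right=['P', 'Q'] parent=K
Step 4 (down 1): focus=T path=0/1 depth=2 children=[] left=['Y'] right=[] parent=S
Step 5 (left): focus=Y path=0/0 depth=2 children=[] left=[] right=['T'] parent=S
Step 6 (right): focus=T path=0/1 depth=2 children=[] left=['Y'] right=[] parent=S
Step 7 (up): focus=S path=0 depth=1 children=['Y', 'T'] left=[] right=['P', 'Q'] parent=K
Step 8 (up): focus=K path=root depth=0 children=['S', 'P', 'Q'] (at root)

Answer: K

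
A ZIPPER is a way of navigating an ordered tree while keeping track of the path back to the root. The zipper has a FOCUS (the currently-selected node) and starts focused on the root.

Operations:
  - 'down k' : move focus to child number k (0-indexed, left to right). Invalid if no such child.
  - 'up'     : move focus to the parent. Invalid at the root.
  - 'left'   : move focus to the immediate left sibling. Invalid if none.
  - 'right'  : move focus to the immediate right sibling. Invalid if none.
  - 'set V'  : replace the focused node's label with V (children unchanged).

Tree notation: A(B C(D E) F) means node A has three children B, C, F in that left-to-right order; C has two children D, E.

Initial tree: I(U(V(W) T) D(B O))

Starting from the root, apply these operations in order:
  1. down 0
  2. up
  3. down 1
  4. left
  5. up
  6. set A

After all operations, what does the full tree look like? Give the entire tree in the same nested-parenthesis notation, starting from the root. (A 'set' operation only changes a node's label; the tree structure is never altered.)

Answer: A(U(V(W) T) D(B O))

Derivation:
Step 1 (down 0): focus=U path=0 depth=1 children=['V', 'T'] left=[] right=['D'] parent=I
Step 2 (up): focus=I path=root depth=0 children=['U', 'D'] (at root)
Step 3 (down 1): focus=D path=1 depth=1 children=['B', 'O'] left=['U'] right=[] parent=I
Step 4 (left): focus=U path=0 depth=1 children=['V', 'T'] left=[] right=['D'] parent=I
Step 5 (up): focus=I path=root depth=0 children=['U', 'D'] (at root)
Step 6 (set A): focus=A path=root depth=0 children=['U', 'D'] (at root)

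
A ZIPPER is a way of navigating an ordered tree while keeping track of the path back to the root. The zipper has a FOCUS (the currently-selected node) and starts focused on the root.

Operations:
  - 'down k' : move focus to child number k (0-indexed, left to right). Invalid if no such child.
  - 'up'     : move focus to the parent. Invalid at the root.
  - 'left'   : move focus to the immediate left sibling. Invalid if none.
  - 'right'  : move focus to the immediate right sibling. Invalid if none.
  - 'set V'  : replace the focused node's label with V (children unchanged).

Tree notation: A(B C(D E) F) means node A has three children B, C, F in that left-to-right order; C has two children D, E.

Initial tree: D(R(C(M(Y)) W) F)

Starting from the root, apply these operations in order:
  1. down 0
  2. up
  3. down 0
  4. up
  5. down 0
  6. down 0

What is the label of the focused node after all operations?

Answer: C

Derivation:
Step 1 (down 0): focus=R path=0 depth=1 children=['C', 'W'] left=[] right=['F'] parent=D
Step 2 (up): focus=D path=root depth=0 children=['R', 'F'] (at root)
Step 3 (down 0): focus=R path=0 depth=1 children=['C', 'W'] left=[] right=['F'] parent=D
Step 4 (up): focus=D path=root depth=0 children=['R', 'F'] (at root)
Step 5 (down 0): focus=R path=0 depth=1 children=['C', 'W'] left=[] right=['F'] parent=D
Step 6 (down 0): focus=C path=0/0 depth=2 children=['M'] left=[] right=['W'] parent=R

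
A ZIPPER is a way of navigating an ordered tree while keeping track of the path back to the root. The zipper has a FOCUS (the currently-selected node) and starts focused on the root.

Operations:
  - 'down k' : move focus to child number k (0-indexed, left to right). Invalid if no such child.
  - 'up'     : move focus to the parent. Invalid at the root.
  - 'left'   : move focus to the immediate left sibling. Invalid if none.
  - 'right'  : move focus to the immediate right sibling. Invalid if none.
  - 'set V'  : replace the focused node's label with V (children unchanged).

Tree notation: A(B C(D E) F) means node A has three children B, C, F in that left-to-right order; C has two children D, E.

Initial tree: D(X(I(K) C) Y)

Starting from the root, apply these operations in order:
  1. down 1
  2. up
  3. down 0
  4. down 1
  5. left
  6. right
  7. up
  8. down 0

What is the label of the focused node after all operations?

Step 1 (down 1): focus=Y path=1 depth=1 children=[] left=['X'] right=[] parent=D
Step 2 (up): focus=D path=root depth=0 children=['X', 'Y'] (at root)
Step 3 (down 0): focus=X path=0 depth=1 children=['I', 'C'] left=[] right=['Y'] parent=D
Step 4 (down 1): focus=C path=0/1 depth=2 children=[] left=['I'] right=[] parent=X
Step 5 (left): focus=I path=0/0 depth=2 children=['K'] left=[] right=['C'] parent=X
Step 6 (right): focus=C path=0/1 depth=2 children=[] left=['I'] right=[] parent=X
Step 7 (up): focus=X path=0 depth=1 children=['I', 'C'] left=[] right=['Y'] parent=D
Step 8 (down 0): focus=I path=0/0 depth=2 children=['K'] left=[] right=['C'] parent=X

Answer: I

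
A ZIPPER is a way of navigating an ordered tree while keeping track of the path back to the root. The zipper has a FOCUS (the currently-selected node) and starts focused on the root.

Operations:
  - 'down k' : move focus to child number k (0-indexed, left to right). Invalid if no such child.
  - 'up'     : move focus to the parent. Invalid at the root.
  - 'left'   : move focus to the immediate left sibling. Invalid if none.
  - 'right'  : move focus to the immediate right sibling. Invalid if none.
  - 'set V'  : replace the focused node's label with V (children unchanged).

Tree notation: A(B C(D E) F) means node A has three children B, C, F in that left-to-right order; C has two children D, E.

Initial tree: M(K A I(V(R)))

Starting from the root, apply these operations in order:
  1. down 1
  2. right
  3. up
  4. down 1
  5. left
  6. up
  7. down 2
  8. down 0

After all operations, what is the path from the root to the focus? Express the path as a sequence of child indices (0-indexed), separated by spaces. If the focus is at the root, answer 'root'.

Step 1 (down 1): focus=A path=1 depth=1 children=[] left=['K'] right=['I'] parent=M
Step 2 (right): focus=I path=2 depth=1 children=['V'] left=['K', 'A'] right=[] parent=M
Step 3 (up): focus=M path=root depth=0 children=['K', 'A', 'I'] (at root)
Step 4 (down 1): focus=A path=1 depth=1 children=[] left=['K'] right=['I'] parent=M
Step 5 (left): focus=K path=0 depth=1 children=[] left=[] right=['A', 'I'] parent=M
Step 6 (up): focus=M path=root depth=0 children=['K', 'A', 'I'] (at root)
Step 7 (down 2): focus=I path=2 depth=1 children=['V'] left=['K', 'A'] right=[] parent=M
Step 8 (down 0): focus=V path=2/0 depth=2 children=['R'] left=[] right=[] parent=I

Answer: 2 0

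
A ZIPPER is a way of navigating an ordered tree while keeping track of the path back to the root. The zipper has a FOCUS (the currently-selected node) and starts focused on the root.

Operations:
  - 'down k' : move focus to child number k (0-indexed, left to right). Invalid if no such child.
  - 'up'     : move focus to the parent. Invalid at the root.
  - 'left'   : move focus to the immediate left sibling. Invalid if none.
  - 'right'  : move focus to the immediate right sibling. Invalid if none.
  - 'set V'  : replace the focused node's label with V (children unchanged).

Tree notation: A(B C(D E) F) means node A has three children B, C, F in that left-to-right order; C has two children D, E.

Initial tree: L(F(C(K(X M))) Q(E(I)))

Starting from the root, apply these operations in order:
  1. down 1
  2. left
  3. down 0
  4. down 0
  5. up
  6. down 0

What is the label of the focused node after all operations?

Answer: K

Derivation:
Step 1 (down 1): focus=Q path=1 depth=1 children=['E'] left=['F'] right=[] parent=L
Step 2 (left): focus=F path=0 depth=1 children=['C'] left=[] right=['Q'] parent=L
Step 3 (down 0): focus=C path=0/0 depth=2 children=['K'] left=[] right=[] parent=F
Step 4 (down 0): focus=K path=0/0/0 depth=3 children=['X', 'M'] left=[] right=[] parent=C
Step 5 (up): focus=C path=0/0 depth=2 children=['K'] left=[] right=[] parent=F
Step 6 (down 0): focus=K path=0/0/0 depth=3 children=['X', 'M'] left=[] right=[] parent=C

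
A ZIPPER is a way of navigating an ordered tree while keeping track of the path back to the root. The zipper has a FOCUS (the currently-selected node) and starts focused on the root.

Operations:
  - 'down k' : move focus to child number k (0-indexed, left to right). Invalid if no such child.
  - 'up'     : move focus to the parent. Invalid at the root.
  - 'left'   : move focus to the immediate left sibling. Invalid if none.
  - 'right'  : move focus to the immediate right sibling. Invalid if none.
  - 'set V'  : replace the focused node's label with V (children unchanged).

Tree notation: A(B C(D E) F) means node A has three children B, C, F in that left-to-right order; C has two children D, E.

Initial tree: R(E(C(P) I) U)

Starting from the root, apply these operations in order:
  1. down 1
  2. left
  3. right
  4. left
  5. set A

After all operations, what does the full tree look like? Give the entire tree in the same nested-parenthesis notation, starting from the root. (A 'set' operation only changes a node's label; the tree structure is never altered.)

Answer: R(A(C(P) I) U)

Derivation:
Step 1 (down 1): focus=U path=1 depth=1 children=[] left=['E'] right=[] parent=R
Step 2 (left): focus=E path=0 depth=1 children=['C', 'I'] left=[] right=['U'] parent=R
Step 3 (right): focus=U path=1 depth=1 children=[] left=['E'] right=[] parent=R
Step 4 (left): focus=E path=0 depth=1 children=['C', 'I'] left=[] right=['U'] parent=R
Step 5 (set A): focus=A path=0 depth=1 children=['C', 'I'] left=[] right=['U'] parent=R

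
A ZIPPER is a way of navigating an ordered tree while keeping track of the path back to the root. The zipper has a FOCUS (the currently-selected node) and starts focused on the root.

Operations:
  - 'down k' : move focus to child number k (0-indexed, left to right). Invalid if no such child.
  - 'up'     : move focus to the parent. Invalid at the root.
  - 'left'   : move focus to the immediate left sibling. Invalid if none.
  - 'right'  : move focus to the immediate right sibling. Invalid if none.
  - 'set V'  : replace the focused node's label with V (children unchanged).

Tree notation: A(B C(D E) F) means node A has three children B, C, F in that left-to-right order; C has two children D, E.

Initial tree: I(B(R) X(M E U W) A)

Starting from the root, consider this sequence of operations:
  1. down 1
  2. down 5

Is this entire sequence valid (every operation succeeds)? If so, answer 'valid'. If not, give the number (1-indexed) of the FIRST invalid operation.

Step 1 (down 1): focus=X path=1 depth=1 children=['M', 'E', 'U', 'W'] left=['B'] right=['A'] parent=I
Step 2 (down 5): INVALID

Answer: 2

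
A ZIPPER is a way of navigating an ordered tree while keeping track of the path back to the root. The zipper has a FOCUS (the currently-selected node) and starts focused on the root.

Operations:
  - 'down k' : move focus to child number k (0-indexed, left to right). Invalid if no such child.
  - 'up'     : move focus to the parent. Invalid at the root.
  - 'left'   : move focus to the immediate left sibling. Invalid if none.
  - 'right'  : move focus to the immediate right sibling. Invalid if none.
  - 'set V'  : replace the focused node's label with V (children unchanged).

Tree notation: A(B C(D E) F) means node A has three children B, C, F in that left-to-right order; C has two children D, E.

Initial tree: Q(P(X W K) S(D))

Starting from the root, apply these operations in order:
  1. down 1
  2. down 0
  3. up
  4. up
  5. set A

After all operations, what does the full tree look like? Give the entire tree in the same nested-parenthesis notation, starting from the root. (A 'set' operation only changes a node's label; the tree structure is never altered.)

Step 1 (down 1): focus=S path=1 depth=1 children=['D'] left=['P'] right=[] parent=Q
Step 2 (down 0): focus=D path=1/0 depth=2 children=[] left=[] right=[] parent=S
Step 3 (up): focus=S path=1 depth=1 children=['D'] left=['P'] right=[] parent=Q
Step 4 (up): focus=Q path=root depth=0 children=['P', 'S'] (at root)
Step 5 (set A): focus=A path=root depth=0 children=['P', 'S'] (at root)

Answer: A(P(X W K) S(D))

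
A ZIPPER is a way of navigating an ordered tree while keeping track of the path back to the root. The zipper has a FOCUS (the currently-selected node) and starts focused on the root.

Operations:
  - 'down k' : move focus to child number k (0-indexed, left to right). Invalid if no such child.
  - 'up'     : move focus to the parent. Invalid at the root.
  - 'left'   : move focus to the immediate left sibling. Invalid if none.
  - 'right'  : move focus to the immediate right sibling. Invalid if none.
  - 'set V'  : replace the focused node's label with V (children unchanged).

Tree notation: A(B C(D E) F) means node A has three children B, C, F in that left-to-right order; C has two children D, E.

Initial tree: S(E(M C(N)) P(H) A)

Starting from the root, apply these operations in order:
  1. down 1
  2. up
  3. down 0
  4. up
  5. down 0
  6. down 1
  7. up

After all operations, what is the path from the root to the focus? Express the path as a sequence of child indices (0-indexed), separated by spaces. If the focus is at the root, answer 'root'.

Step 1 (down 1): focus=P path=1 depth=1 children=['H'] left=['E'] right=['A'] parent=S
Step 2 (up): focus=S path=root depth=0 children=['E', 'P', 'A'] (at root)
Step 3 (down 0): focus=E path=0 depth=1 children=['M', 'C'] left=[] right=['P', 'A'] parent=S
Step 4 (up): focus=S path=root depth=0 children=['E', 'P', 'A'] (at root)
Step 5 (down 0): focus=E path=0 depth=1 children=['M', 'C'] left=[] right=['P', 'A'] parent=S
Step 6 (down 1): focus=C path=0/1 depth=2 children=['N'] left=['M'] right=[] parent=E
Step 7 (up): focus=E path=0 depth=1 children=['M', 'C'] left=[] right=['P', 'A'] parent=S

Answer: 0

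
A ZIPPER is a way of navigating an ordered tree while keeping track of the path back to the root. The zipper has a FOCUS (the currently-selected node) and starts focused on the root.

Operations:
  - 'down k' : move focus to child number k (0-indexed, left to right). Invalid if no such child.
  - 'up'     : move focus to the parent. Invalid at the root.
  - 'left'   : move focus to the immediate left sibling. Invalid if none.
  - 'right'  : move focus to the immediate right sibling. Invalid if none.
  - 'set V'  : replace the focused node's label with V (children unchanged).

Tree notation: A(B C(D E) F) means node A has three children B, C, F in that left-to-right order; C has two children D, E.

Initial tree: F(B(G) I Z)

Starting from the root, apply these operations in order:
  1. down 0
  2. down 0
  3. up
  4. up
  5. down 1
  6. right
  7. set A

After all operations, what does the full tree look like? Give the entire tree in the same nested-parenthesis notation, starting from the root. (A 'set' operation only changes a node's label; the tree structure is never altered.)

Answer: F(B(G) I A)

Derivation:
Step 1 (down 0): focus=B path=0 depth=1 children=['G'] left=[] right=['I', 'Z'] parent=F
Step 2 (down 0): focus=G path=0/0 depth=2 children=[] left=[] right=[] parent=B
Step 3 (up): focus=B path=0 depth=1 children=['G'] left=[] right=['I', 'Z'] parent=F
Step 4 (up): focus=F path=root depth=0 children=['B', 'I', 'Z'] (at root)
Step 5 (down 1): focus=I path=1 depth=1 children=[] left=['B'] right=['Z'] parent=F
Step 6 (right): focus=Z path=2 depth=1 children=[] left=['B', 'I'] right=[] parent=F
Step 7 (set A): focus=A path=2 depth=1 children=[] left=['B', 'I'] right=[] parent=F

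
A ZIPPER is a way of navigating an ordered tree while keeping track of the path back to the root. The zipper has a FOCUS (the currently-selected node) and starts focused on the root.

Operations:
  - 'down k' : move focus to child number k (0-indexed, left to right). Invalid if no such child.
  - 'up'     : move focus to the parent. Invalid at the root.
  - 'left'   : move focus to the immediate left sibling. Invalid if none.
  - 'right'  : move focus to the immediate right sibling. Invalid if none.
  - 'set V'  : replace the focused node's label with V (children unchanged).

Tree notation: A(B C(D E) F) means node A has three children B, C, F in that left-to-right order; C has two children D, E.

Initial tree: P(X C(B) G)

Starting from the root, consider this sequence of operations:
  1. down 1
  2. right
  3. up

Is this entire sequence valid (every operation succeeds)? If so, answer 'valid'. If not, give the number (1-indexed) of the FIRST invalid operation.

Step 1 (down 1): focus=C path=1 depth=1 children=['B'] left=['X'] right=['G'] parent=P
Step 2 (right): focus=G path=2 depth=1 children=[] left=['X', 'C'] right=[] parent=P
Step 3 (up): focus=P path=root depth=0 children=['X', 'C', 'G'] (at root)

Answer: valid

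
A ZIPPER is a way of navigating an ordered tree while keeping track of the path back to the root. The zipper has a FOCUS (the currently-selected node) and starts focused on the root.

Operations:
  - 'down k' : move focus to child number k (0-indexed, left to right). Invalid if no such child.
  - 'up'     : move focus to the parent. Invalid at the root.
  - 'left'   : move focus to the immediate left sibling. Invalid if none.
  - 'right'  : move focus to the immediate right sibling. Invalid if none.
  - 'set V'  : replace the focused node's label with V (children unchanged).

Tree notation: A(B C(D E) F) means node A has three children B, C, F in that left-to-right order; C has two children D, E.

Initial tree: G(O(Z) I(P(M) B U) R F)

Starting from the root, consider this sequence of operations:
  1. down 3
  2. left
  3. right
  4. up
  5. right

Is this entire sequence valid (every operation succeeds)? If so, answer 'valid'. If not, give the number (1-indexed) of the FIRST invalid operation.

Step 1 (down 3): focus=F path=3 depth=1 children=[] left=['O', 'I', 'R'] right=[] parent=G
Step 2 (left): focus=R path=2 depth=1 children=[] left=['O', 'I'] right=['F'] parent=G
Step 3 (right): focus=F path=3 depth=1 children=[] left=['O', 'I', 'R'] right=[] parent=G
Step 4 (up): focus=G path=root depth=0 children=['O', 'I', 'R', 'F'] (at root)
Step 5 (right): INVALID

Answer: 5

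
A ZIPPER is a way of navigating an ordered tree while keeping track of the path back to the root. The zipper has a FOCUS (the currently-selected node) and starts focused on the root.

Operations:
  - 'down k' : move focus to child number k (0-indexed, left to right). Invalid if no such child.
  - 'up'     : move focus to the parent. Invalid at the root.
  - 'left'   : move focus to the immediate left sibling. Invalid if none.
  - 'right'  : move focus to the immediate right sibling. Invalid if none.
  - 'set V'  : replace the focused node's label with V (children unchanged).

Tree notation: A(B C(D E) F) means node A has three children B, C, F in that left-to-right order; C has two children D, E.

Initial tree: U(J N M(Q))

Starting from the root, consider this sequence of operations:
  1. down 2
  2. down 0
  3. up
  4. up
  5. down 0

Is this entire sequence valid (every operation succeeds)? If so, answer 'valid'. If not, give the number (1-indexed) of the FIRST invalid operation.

Answer: valid

Derivation:
Step 1 (down 2): focus=M path=2 depth=1 children=['Q'] left=['J', 'N'] right=[] parent=U
Step 2 (down 0): focus=Q path=2/0 depth=2 children=[] left=[] right=[] parent=M
Step 3 (up): focus=M path=2 depth=1 children=['Q'] left=['J', 'N'] right=[] parent=U
Step 4 (up): focus=U path=root depth=0 children=['J', 'N', 'M'] (at root)
Step 5 (down 0): focus=J path=0 depth=1 children=[] left=[] right=['N', 'M'] parent=U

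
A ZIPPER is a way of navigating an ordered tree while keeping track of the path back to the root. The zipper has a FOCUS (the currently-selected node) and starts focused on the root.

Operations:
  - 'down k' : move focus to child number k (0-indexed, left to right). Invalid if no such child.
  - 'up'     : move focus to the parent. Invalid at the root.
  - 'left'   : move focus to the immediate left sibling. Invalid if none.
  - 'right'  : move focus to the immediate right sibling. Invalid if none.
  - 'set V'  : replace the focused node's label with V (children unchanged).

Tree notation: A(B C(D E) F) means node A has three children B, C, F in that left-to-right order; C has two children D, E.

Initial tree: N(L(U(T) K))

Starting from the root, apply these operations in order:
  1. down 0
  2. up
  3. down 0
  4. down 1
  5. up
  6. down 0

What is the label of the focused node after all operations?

Step 1 (down 0): focus=L path=0 depth=1 children=['U', 'K'] left=[] right=[] parent=N
Step 2 (up): focus=N path=root depth=0 children=['L'] (at root)
Step 3 (down 0): focus=L path=0 depth=1 children=['U', 'K'] left=[] right=[] parent=N
Step 4 (down 1): focus=K path=0/1 depth=2 children=[] left=['U'] right=[] parent=L
Step 5 (up): focus=L path=0 depth=1 children=['U', 'K'] left=[] right=[] parent=N
Step 6 (down 0): focus=U path=0/0 depth=2 children=['T'] left=[] right=['K'] parent=L

Answer: U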